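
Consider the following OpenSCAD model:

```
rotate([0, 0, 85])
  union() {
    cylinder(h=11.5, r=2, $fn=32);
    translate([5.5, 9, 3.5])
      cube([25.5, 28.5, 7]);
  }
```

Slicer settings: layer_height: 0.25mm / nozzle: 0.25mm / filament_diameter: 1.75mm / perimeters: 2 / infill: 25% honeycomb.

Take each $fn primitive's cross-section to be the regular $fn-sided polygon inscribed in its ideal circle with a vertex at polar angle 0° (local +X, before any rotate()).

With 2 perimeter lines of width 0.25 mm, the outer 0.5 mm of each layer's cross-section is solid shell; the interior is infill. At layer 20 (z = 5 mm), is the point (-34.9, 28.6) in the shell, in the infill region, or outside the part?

shell

At z = 5 mm: the r=2 cylinder contributes a regular 32-gon of circumradius 2; the cube at (5.5, 9) is present — its section is the full 25.5×28.5 rectangle; Merging all regions: the 2 present regions are separate (no shared area or edge), so areas and boundary lengths simply add and each stays a separate island — 2 connected regions; (rotated 85° about Z; rotation is an isometry so areas/perimeters/island counts are preserved). Overall, the cross-section has 2 separate islands. Undo the 85° rotation: the query point maps to (25.449, 37.260) in the un-rotated model frame. The nearest boundary edge runs (5.50, 37.50)→(31.00, 37.50); distance from the point to it = 0.24 mm. (Shell/infill is judged within the island containing the point — the largest one.) The point is inside the cross-section, 0.24 mm from the nearest boundary — within the 0.5 mm shell band (2 × 0.25).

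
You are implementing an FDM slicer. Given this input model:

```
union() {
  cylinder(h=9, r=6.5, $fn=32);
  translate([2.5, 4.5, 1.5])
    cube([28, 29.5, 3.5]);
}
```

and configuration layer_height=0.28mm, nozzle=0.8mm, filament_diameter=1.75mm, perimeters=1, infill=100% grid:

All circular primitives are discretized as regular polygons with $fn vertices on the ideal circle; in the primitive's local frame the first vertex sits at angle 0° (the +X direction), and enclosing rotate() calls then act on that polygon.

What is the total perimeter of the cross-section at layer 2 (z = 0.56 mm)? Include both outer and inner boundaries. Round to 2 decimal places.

At z = 0.56 mm: the r=6.5 cylinder gives a regular 32-gon of circumradius 6.5 (constant along its height) (perimeter = 2·32·6.500·sin(180°/32) = 40.78 mm); the cube at (2.5, 4.5) is not intersected at this z (z outside [1.5, 5]); Combining (union): only the r=6.5 cylinder is present, so the union is just that shape — boundary = 40.78 mm. Overall, the cross-section is a single solid region. Total boundary length (outer) = 40.78 mm.

40.78 mm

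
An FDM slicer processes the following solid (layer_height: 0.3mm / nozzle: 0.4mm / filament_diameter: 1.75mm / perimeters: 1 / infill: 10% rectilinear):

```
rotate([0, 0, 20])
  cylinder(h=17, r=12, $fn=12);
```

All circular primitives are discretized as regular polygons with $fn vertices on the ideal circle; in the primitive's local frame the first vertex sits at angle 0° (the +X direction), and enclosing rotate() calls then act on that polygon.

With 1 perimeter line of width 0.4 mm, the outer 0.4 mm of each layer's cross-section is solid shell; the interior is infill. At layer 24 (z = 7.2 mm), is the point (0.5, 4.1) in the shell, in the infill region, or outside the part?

At z = 7.2 mm: the r=12 cylinder gives a regular 12-gon of circumradius 12 (constant along its height); (rotated 20° about Z; rotation is an isometry so areas/perimeters/island counts are preserved). Overall, the cross-section is a single solid region. Undo the 20° rotation: the query point maps to (1.872, 3.682) in the un-rotated model frame. The nearest boundary edge runs (6.00, 10.39)→(0.00, 12.00); distance from the point to it = 7.55 mm. The point is inside the cross-section and 7.55 mm from the nearest boundary — more than the 0.4 mm shell width (1 × 0.4), so it's in the infill interior.

infill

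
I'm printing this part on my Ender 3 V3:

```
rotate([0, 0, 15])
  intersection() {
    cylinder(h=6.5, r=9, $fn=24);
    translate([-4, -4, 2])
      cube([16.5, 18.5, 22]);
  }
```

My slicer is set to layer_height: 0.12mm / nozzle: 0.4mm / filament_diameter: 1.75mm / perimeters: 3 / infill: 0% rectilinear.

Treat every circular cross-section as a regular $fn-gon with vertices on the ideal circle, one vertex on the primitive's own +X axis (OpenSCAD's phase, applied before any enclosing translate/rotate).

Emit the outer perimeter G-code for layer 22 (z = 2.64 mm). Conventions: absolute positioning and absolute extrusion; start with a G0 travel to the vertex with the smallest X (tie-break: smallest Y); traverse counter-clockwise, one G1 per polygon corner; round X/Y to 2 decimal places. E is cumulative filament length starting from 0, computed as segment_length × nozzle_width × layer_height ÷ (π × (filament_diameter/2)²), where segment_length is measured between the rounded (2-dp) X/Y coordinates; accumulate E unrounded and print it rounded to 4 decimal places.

At z = 2.64 mm: the r=9 cylinder gives a regular 24-gon of circumradius 9 (constant along its height); the cube at (-4, -4) (footprint 16.5×18.5) is included at this height; Keeping only the common overlap: the 16.5×18.5 cube at (-4, -4) partially overlaps the r=9 cylinder; clipping to the common part keeps 148.00 mm² — 1 connected region; (whole slice rotated 15° about Z — lengths, areas and connectivity unchanged). The outline is a single polygon with 12 vertices. Extrusion per mm of travel: 0.4 × 0.12 / (π × 0.875²) = 0.019956. Accumulating E over each segment gives final E = 0.9259.

G0 X-5.93 Y6.69 Z2.64
G1 X-2.83 Y-4.90 E0.2394
G1 X8.76 Y-1.79 E0.4789
G1 X9.00 Y0.00 E0.5149
G1 X8.69 Y2.33 E0.5618
G1 X7.79 Y4.50 E0.6087
G1 X6.36 Y6.36 E0.6555
G1 X4.50 Y7.79 E0.7024
G1 X2.33 Y8.69 E0.7492
G1 X0.00 Y9.00 E0.7962
G1 X-2.33 Y8.69 E0.8431
G1 X-4.50 Y7.79 E0.8899
G1 X-5.93 Y6.69 E0.9259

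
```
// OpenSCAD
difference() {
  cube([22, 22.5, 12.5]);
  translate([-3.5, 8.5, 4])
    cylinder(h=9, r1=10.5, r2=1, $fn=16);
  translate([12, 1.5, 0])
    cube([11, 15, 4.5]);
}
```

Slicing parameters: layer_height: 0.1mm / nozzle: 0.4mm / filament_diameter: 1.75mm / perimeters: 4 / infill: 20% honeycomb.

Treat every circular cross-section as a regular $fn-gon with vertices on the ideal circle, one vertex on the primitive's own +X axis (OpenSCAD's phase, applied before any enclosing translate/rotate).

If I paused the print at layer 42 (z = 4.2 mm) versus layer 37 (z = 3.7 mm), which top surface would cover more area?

layer 37 (z = 3.7 mm)

Layer 42 (z = 4.2): the 22×22.5 cube contributes its full rectangle (area 495.00 mm²); the cone at (-3.5, 8.5): at t=0.022 of its height the radius interpolates to r₁+(r₂−r₁)t = 10.289, giving a regular 16-gon of that circumradius (area = (16/2)·10.289²·sin(360°/16) = 324.09 mm²); the cube at (12, 1.5) is present — its section is the full 11×15 rectangle (area 165.00 mm²); Subtracting the remaining from the first: starting from the 22×22.5 cube (495.00 mm²), the cone at (-3.5, 8.5) partially overlaps it — only the 91.24 mm² overlap (of its 324.09 mm²) is removed, clipping the outline; the 11×15 cube at (12, 1.5) partially overlaps it — only the 150.00 mm² overlap (of its 165.00 mm²) is removed, clipping the outline — area = 253.76 mm². So its area = 253.76 mm². Layer 37 (z = 3.7): the cube is present — its section is the full 22×22.5 rectangle (area 495.00 mm²); the cone at (-3.5, 8.5) is not intersected at this z (z outside [4, 13]); the 11×15 cube at (12, 1.5) contributes its full rectangle (area 165.00 mm²); Taking the first minus the rest: starting from the 22×22.5 cube (495.00 mm²), the 11×15 cube at (12, 1.5) partially overlaps it — only the 150.00 mm² overlap (of its 165.00 mm²) is removed, clipping the outline — area = 345.00 mm². So its area = 345.00 mm². Layer 37 is larger (345.00 vs 253.76 mm²).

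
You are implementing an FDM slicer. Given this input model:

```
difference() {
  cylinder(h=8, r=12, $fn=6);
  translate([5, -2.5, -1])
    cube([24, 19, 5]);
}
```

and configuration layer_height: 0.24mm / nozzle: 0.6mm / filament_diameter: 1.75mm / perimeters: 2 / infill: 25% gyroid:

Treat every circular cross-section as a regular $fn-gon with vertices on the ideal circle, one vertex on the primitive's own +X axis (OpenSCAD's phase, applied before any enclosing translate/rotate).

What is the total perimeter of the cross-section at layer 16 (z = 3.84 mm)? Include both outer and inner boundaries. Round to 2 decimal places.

74.56 mm

At z = 3.84 mm: the r=12 cylinder contributes a regular 6-gon of circumradius 12 (perimeter = 2·6·12.000·sin(180°/6) = 72.00 mm); the cube at (5, -2.5) is present — its section is the full 24×19 rectangle (perimeter 86.00 mm); Taking the first minus the rest: starting from the r=12 cylinder, the 24×19 cube at (5, -2.5) partially overlaps it — only the 57.26 mm² overlap (of its 456.00 mm²) is removed, clipping the outline — boundary = 74.56 mm. Overall, the cross-section is a single solid region. Total boundary length (outer) = 74.56 mm.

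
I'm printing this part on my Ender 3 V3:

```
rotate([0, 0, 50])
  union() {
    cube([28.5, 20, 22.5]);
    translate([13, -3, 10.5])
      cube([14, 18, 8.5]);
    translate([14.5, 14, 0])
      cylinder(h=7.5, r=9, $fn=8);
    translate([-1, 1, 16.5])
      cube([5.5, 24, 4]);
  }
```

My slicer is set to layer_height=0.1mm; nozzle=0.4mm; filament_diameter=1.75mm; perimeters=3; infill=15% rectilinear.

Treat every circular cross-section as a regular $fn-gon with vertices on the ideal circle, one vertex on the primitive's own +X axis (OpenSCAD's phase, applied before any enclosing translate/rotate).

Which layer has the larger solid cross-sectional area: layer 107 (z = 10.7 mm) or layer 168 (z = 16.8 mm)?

Layer 107 (z = 10.7): the 28.5×20 cube contributes its full rectangle (area 570.00 mm²); the cube at (13, -3) (footprint 14×18) is included at this height (area 252.00 mm²); the cylinder at (14.5, 14) is absent (z outside [0, 7.5]); the cube at (-1, 1) is absent (z outside [16.5, 20.5]); Taking the union: the regions partially overlap — summed areas 822.00 mm² minus the doubly-counted overlap 210.00 mm² gives 612.00 mm² — area = 612.00 mm²; (whole slice rotated 50° about Z — lengths, areas and connectivity unchanged). So its area = 612.00 mm². Layer 168 (z = 16.8): the cube is present — its section is the full 28.5×20 rectangle (area 570.00 mm²); the cube at (13, -3) (footprint 14×18) is included at this height (area 252.00 mm²); the cylinder at (14.5, 14) is not intersected at this z (z outside [0, 7.5]); the cube at (-1, 1) (footprint 5.5×24) is included at this height (area 132.00 mm²); Taking the union: the regions partially overlap — summed areas 954.00 mm² minus the doubly-counted overlap 295.50 mm² gives 658.50 mm² — area = 658.50 mm²; (rotated 50° about Z; rotation is an isometry so areas/perimeters/island counts are preserved). So its area = 658.50 mm². Layer 168 is larger (658.50 vs 612.00 mm²).

layer 168 (z = 16.8 mm)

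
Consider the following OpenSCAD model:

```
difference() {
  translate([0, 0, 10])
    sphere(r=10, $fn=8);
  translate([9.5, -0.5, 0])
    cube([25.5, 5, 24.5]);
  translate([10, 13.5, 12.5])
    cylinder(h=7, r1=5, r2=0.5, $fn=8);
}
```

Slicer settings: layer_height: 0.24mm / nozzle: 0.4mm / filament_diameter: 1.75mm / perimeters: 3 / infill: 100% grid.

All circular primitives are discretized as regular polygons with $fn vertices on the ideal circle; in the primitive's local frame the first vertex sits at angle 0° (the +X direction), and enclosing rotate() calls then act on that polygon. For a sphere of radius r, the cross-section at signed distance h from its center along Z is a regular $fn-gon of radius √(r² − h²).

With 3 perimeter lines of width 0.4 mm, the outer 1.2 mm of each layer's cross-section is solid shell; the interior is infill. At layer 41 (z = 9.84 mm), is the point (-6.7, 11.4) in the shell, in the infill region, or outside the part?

outside

At z = 9.84 mm: the r=10 sphere slices to a regular 8-gon of circumradius 9.999 (√(r²−h²) with h=0.16 from center); the cube at (9.5, -0.5) (footprint 25.5×5) is included at this height; the cone at (10, 13.5) is not intersected at this z (z outside [12.5, 19.5]); Taking the first minus the rest: starting from the r=10 sphere, the 25.5×5 cube at (9.5, -0.5) partially overlaps it — only the 0.50 mm² overlap (of its 127.50 mm²) is removed, clipping the outline — 1 connected region. Overall, the cross-section is a single solid region. The nearest boundary edge runs (-7.07, 7.07)→(0.00, 10.00); distance from the point to it = 3.86 mm. The point is not inside any of the regions above, so it lies outside the cross-section (3.86 mm from the nearest boundary).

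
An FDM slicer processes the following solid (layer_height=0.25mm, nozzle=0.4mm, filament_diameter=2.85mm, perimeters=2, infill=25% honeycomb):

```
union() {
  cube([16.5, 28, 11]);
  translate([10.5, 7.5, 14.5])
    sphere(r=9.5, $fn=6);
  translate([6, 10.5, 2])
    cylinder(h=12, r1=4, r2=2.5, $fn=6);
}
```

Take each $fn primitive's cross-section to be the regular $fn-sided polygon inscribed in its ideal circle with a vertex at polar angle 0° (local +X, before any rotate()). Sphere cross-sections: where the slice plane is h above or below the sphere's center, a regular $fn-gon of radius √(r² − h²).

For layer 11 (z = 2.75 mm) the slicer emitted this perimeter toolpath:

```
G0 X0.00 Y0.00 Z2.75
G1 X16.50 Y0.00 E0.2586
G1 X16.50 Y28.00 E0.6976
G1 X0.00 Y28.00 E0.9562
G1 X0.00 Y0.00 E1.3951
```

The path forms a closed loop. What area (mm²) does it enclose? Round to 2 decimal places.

462.00 mm²

Apply the shoelace formula to the sequence of (X, Y) vertices; enclosed area = 462.00 mm².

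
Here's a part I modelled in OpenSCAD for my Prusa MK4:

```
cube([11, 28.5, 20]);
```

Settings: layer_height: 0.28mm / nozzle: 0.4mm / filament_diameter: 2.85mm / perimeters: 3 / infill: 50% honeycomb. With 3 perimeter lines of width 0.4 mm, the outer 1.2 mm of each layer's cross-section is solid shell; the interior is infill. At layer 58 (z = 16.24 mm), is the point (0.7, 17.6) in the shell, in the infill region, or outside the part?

shell

At z = 16.24 mm: the cube is present — its section is the full 11×28.5 rectangle. Overall, the cross-section is a single solid region. The nearest boundary edge runs (0.00, 28.50)→(0.00, 0.00); distance from the point to it = 0.70 mm. The point is inside the cross-section, 0.70 mm from the nearest boundary — within the 1.2 mm shell band (3 × 0.4).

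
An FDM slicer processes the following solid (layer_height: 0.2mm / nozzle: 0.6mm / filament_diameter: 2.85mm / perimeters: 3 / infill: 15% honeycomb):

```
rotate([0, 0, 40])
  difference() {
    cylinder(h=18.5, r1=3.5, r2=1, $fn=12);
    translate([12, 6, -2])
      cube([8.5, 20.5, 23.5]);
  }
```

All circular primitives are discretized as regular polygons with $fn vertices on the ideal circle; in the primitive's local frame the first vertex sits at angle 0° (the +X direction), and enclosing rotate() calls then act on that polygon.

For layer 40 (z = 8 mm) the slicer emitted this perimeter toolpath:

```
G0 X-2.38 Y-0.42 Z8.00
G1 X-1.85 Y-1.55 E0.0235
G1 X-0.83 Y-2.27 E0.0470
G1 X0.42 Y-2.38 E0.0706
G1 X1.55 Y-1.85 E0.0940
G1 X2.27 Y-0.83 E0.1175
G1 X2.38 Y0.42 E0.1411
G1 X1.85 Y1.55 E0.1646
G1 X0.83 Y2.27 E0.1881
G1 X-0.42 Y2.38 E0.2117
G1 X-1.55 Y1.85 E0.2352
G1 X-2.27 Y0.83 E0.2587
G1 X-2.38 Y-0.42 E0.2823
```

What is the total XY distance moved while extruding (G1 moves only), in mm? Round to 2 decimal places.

15.01 mm

Sum the Euclidean lengths of each G1 segment: total = 15.01 mm.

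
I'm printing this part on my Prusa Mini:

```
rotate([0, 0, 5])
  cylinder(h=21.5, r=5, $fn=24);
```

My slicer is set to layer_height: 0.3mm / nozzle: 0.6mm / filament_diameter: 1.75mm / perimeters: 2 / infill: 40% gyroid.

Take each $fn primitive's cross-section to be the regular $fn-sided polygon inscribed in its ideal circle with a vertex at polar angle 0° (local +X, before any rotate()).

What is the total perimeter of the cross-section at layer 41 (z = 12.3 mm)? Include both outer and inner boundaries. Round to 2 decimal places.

At z = 12.3 mm: the r=5 cylinder gives a regular 24-gon of circumradius 5 (constant along its height) (perimeter = 2·24·5.000·sin(180°/24) = 31.33 mm); (rotated 5° about Z; rotation is an isometry so areas/perimeters/island counts are preserved). Overall, the cross-section is a single solid region. Total boundary length (outer) = 31.33 mm.

31.33 mm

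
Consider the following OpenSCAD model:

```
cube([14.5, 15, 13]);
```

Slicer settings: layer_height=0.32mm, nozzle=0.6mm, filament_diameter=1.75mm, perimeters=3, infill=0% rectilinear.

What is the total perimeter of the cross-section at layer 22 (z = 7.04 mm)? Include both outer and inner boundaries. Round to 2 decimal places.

At z = 7.04 mm: the cube is present — its section is the full 14.5×15 rectangle (perimeter 59.00 mm). Overall, the cross-section is a single solid region. Total boundary length (outer) = 59.00 mm.

59.00 mm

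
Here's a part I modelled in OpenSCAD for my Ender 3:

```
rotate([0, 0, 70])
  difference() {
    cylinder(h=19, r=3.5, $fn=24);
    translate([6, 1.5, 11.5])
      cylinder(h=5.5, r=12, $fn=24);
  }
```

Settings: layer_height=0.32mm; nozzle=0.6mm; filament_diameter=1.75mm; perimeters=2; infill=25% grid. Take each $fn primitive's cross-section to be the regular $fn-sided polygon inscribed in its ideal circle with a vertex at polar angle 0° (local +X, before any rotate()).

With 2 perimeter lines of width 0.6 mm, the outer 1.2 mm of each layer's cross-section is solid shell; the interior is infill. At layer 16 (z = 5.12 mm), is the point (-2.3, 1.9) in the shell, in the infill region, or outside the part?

At z = 5.12 mm: the cylinder: section is a regular 24-gon, circumradius r=3.5; the cylinder at (6, 1.5) is absent (z outside [11.5, 17]); After the difference (first − rest): none of the subtracted shapes is present at this height, so the r=3.5 cylinder is unchanged — 1 connected region; (rotated 70° about Z; rotation is an isometry so areas/perimeters/island counts are preserved). Overall, the cross-section is a single solid region. Undo the 70° rotation: the query point maps to (0.999, 2.811) in the un-rotated model frame. The nearest boundary edge runs (1.75, 3.03)→(0.91, 3.38); distance from the point to it = 0.49 mm. The point is inside the cross-section, 0.49 mm from the nearest boundary — within the 1.2 mm shell band (2 × 0.6).

shell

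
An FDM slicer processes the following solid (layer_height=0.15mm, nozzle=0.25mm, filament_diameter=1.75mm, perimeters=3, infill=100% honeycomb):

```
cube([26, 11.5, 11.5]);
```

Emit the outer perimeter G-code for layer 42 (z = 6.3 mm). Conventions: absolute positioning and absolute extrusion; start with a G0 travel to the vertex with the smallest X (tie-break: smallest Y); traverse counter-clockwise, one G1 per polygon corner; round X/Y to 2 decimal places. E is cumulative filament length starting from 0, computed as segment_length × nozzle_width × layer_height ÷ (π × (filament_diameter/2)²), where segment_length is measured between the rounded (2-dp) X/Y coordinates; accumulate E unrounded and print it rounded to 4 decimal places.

G0 X0.00 Y0.00 Z6.30
G1 X26.00 Y0.00 E0.4054
G1 X26.00 Y11.50 E0.5847
G1 X0.00 Y11.50 E0.9900
G1 X0.00 Y0.00 E1.1693

At z = 6.3 mm: the cube (footprint 26×11.5) is included at this height. The outline is a single polygon with 4 vertices. Extrusion per mm of travel: 0.25 × 0.15 / (π × 0.875²) = 0.015591. Accumulating E over each segment gives final E = 1.1693.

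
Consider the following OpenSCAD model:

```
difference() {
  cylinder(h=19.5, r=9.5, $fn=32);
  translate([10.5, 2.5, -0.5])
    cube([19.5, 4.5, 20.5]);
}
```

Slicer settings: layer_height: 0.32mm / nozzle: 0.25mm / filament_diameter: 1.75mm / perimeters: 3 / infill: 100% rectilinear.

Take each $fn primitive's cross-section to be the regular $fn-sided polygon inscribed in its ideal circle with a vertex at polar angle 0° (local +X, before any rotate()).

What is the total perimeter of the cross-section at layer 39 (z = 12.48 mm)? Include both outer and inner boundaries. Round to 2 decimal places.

At z = 12.48 mm: the r=9.5 cylinder contributes a regular 32-gon of circumradius 9.5 (perimeter = 2·32·9.500·sin(180°/32) = 59.59 mm); the cube at (10.5, 2.5) is present — its section is the full 19.5×4.5 rectangle (perimeter 48.00 mm); Taking the first minus the rest: starting from the r=9.5 cylinder, the 19.5×4.5 cube at (10.5, 2.5) misses the remaining region (no effect) — boundary = 59.59 mm. Overall, the cross-section is a single solid region. Total boundary length (outer) = 59.59 mm.

59.59 mm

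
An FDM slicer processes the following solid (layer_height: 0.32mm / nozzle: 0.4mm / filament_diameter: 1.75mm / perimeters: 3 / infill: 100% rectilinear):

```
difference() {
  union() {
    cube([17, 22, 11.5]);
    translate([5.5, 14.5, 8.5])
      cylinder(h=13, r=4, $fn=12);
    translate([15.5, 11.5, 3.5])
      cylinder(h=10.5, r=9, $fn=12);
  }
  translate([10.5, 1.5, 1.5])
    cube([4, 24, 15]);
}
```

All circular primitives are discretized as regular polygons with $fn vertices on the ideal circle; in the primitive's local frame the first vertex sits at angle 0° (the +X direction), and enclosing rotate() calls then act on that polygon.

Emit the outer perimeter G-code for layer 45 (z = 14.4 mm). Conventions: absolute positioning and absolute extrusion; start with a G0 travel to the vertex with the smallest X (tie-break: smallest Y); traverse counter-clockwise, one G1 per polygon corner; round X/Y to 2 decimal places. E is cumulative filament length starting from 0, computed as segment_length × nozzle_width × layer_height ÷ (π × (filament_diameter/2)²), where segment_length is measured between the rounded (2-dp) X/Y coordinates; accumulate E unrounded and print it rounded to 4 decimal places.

G0 X1.50 Y14.50 Z14.40
G1 X2.04 Y12.50 E0.1102
G1 X3.50 Y11.04 E0.2201
G1 X5.50 Y10.50 E0.3304
G1 X7.50 Y11.04 E0.4406
G1 X8.96 Y12.50 E0.5505
G1 X9.50 Y14.50 E0.6607
G1 X8.96 Y16.50 E0.7710
G1 X7.50 Y17.96 E0.8809
G1 X5.50 Y18.50 E0.9911
G1 X3.50 Y17.96 E1.1013
G1 X2.04 Y16.50 E1.2112
G1 X1.50 Y14.50 E1.3215

At z = 14.4 mm: the cube does not reach this height (z outside [0, 11.5]); the r=4 cylinder at (5.5, 14.5) gives a regular 12-gon of circumradius 4 (constant along its height); the cylinder at (15.5, 11.5) does not reach this height (z outside [3.5, 14]); Merging all regions: only the r=4 cylinder at (5.5, 14.5) is present, so the union is just that shape — 1 connected region; the cube at (10.5, 1.5) is present — its section is the full 4×24 rectangle; After the difference (first − rest): starting from the result so far, the 4×24 cube at (10.5, 1.5) misses the remaining region (no effect) — 1 connected region. The outline is a single polygon with 12 vertices. Extrusion per mm of travel: 0.4 × 0.32 / (π × 0.875²) = 0.053216. Accumulating E over each segment gives final E = 1.3215.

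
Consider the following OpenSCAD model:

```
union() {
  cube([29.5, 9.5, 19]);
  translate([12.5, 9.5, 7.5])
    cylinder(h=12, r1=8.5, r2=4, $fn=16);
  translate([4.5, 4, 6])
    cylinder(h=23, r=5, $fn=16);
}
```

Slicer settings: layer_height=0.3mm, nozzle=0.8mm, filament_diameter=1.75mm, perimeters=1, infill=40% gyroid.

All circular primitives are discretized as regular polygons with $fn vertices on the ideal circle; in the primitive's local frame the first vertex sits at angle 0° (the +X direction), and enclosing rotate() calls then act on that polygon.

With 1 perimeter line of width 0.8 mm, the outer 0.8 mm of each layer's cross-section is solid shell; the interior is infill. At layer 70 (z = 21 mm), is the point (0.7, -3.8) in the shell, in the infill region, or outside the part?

At z = 21 mm: the cube does not reach this height (z outside [0, 19]); the cone at (12.5, 9.5) is absent (z outside [7.5, 19.5]); the cylinder at (4.5, 4): section is a regular 16-gon, circumradius r=5; Merging all regions: only the r=5 cylinder at (4.5, 4) is present, so the union is just that shape — 1 connected region. Overall, the cross-section is a single solid region. The nearest boundary edge runs (0.96, 0.46)→(2.59, -0.62); distance from the point to it = 3.70 mm. The point is not inside any of the regions above, so it lies outside the cross-section (3.70 mm from the nearest boundary).

outside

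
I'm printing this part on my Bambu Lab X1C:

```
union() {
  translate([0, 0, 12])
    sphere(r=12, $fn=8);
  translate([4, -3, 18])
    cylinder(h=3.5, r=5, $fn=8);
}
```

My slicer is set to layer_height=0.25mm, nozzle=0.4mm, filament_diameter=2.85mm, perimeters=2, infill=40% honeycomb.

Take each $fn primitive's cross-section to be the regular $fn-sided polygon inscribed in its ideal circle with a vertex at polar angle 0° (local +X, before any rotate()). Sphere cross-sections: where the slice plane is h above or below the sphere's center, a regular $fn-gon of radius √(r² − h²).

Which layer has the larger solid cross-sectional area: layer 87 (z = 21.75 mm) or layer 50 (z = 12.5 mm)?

Layer 87 (z = 21.75): the r=12 sphere contributes a regular 8-gon of circumradius √(12²−9.75²) = 6.996 (area = (8/2)·6.996²·sin(360°/8) = 138.42 mm²); the cylinder at (4, -3) is not intersected at this z (z outside [18, 21.5]); Taking the union: only the r=12 sphere is present, so the union is just that shape — area = 138.42 mm². So its area = 138.42 mm². Layer 50 (z = 12.5): the sphere: section is a regular 8-gon, circumradius = √(r²−h²) = √(12²−0.5²) = 11.990 (area = (8/2)·11.990²·sin(360°/8) = 406.59 mm²); the cylinder at (4, -3) is not intersected at this z (z outside [18, 21.5]); Merging all regions: only the r=12 sphere is present, so the union is just that shape — area = 406.59 mm². So its area = 406.59 mm². Layer 50 is larger (406.59 vs 138.42 mm²).

layer 50 (z = 12.5 mm)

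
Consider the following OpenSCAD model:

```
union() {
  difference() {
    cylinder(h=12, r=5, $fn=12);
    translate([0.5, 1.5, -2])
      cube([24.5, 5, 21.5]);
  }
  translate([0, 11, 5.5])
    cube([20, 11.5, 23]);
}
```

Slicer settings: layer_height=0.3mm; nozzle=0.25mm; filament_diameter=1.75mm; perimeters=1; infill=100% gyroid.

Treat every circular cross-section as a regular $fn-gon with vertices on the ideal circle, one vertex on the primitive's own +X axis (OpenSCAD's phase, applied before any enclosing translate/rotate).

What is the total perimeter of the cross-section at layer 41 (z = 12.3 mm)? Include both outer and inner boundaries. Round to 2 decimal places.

63.00 mm

At z = 12.3 mm: the cylinder is not intersected at this z (z outside [0, 12]); the 24.5×5 cube at (0.5, 1.5) contributes its full rectangle (perimeter 59.00 mm); Taking the first minus the rest: the first operand is absent here, so nothing remains; the cube at (0, 11) is present — its section is the full 20×11.5 rectangle (perimeter 63.00 mm); Taking the union: only the 20×11.5 cube at (0, 11) is present, so the union is just that shape — boundary = 63.00 mm. Overall, the cross-section is a single solid region. Total boundary length (outer) = 63.00 mm.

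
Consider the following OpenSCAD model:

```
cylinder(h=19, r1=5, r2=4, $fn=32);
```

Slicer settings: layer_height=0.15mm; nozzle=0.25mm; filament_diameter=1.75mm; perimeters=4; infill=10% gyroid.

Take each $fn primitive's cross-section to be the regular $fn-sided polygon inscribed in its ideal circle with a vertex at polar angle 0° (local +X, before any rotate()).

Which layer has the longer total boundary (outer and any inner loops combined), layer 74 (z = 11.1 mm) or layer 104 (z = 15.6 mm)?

layer 74 (z = 11.1 mm)

Layer 74 (z = 11.1): the cone (r1=5→r2=4) has section circumradius 4.416 here — a regular 32-gon (perimeter = 2·32·4.416·sin(180°/32) = 27.70 mm). So its perimeter = 27.70 mm. Layer 104 (z = 15.6): the cone: at t=0.821 of its height the radius interpolates to r₁+(r₂−r₁)t = 4.179, giving a regular 32-gon of that circumradius (perimeter = 2·32·4.179·sin(180°/32) = 26.21 mm). So its perimeter = 26.21 mm. Layer 74 is larger (27.70 vs 26.21 mm).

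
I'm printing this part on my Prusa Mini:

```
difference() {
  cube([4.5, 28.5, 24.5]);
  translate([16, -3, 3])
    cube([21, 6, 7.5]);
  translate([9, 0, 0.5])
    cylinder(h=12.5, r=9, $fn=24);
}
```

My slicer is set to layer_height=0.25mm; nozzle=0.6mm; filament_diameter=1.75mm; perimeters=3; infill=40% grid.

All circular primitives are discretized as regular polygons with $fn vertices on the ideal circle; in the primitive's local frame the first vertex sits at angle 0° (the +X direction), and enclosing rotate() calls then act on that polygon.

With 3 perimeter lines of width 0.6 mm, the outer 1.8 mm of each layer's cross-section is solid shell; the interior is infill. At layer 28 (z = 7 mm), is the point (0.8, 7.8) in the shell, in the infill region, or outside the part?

At z = 7 mm: the 4.5×28.5 cube contributes its full rectangle; the 21×6 cube at (16, -3) contributes its full rectangle; the r=9 cylinder at (9, 0) gives a regular 24-gon of circumradius 9 (constant along its height); After the difference (first − rest): starting from the 4.5×28.5 cube, the 21×6 cube at (16, -3) misses the remaining region (no effect); the r=9 cylinder at (9, 0) partially overlaps it — only the 24.39 mm² overlap (of its 251.57 mm²) is removed, clipping the outline — 1 connected region. Overall, the cross-section is a single solid region. The nearest boundary edge runs (0.00, 0.00)→(0.00, 28.50); distance from the point to it = 0.80 mm. The point is inside the cross-section, 0.80 mm from the nearest boundary — within the 1.8 mm shell band (3 × 0.6).

shell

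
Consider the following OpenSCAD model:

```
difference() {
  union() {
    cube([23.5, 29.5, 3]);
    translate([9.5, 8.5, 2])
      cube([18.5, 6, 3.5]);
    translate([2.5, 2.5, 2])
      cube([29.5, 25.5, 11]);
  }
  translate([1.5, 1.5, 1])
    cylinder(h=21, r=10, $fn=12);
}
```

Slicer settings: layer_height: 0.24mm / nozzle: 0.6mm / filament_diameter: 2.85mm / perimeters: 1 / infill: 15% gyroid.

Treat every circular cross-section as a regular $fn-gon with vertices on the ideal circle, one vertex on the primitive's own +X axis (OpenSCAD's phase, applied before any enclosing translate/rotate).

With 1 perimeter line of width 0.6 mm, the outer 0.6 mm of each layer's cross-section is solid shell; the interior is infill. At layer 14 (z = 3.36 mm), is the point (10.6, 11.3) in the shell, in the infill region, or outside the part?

infill

At z = 3.36 mm: the cube does not reach this height (z outside [0, 3]); the cube at (9.5, 8.5) is present — its section is the full 18.5×6 rectangle; the 29.5×25.5 cube at (2.5, 2.5) contributes its full rectangle; Taking the union: the 18.5×6 cube at (9.5, 8.5) lies entirely inside the 29.5×25.5 cube at (2.5, 2.5), so the union is just the 29.5×25.5 cube at (2.5, 2.5) — 1 connected region; the cylinder at (1.5, 1.5): section is a regular 12-gon, circumradius r=10; Subtracting the remaining from the first: starting from the result so far, the r=10 cylinder at (1.5, 1.5) partially overlaps it — only the 56.27 mm² overlap (of its 300.00 mm²) is removed, clipping the outline — 1 connected region. Overall, the cross-section is a single solid region. The nearest boundary edge runs (10.16, 6.50)→(6.50, 10.16); distance from the point to it = 3.71 mm. The point is inside the cross-section and 3.71 mm from the nearest boundary — more than the 0.6 mm shell width (1 × 0.6), so it's in the infill interior.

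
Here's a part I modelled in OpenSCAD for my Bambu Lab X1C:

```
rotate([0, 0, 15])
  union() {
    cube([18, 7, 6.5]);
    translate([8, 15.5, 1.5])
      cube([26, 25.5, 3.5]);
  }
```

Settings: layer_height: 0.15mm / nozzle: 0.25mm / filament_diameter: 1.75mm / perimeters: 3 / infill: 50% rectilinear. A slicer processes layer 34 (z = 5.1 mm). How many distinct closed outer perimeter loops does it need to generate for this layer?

1

At z = 5.1 mm: the cube (footprint 18×7) is included at this height; the cube at (8, 15.5) is not intersected at this z (z outside [1.5, 5]); Merging all regions: only the 18×7 cube is present, so the union is just that shape — 1 connected region; (rotated 15° about Z; rotation is an isometry so areas/perimeters/island counts are preserved). The result has 1 disconnected region.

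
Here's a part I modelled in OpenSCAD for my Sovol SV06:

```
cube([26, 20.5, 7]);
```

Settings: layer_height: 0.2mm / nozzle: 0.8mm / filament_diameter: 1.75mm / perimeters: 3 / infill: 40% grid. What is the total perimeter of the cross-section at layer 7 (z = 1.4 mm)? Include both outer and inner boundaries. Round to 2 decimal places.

93.00 mm

At z = 1.4 mm: the cube (footprint 26×20.5) is included at this height (perimeter 93.00 mm). Overall, the cross-section is a single solid region. Total boundary length (outer) = 93.00 mm.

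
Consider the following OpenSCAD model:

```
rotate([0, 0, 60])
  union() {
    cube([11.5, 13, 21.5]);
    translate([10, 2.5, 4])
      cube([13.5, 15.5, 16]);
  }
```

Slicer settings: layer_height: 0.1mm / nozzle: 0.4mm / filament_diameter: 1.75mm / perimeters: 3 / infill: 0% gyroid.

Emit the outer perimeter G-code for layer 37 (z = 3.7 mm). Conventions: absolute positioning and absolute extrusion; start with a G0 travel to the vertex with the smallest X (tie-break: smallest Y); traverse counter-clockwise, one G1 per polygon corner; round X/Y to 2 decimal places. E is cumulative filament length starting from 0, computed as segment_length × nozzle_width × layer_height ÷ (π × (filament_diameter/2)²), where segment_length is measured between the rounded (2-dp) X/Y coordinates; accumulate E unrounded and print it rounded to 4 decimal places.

G0 X-11.26 Y6.50 Z3.70
G1 X0.00 Y0.00 E0.2162
G1 X5.75 Y9.96 E0.4075
G1 X-5.51 Y16.46 E0.6237
G1 X-11.26 Y6.50 E0.8149

At z = 3.7 mm: the 11.5×13 cube contributes its full rectangle; the cube at (10, 2.5) does not reach this height (z outside [4, 20]); Combining (union): only the 11.5×13 cube is present, so the union is just that shape — 1 connected region; (rotated 60° about Z; rotation is an isometry so areas/perimeters/island counts are preserved). The outline is a single polygon with 4 vertices. Extrusion per mm of travel: 0.4 × 0.1 / (π × 0.875²) = 0.016630. Accumulating E over each segment gives final E = 0.8149.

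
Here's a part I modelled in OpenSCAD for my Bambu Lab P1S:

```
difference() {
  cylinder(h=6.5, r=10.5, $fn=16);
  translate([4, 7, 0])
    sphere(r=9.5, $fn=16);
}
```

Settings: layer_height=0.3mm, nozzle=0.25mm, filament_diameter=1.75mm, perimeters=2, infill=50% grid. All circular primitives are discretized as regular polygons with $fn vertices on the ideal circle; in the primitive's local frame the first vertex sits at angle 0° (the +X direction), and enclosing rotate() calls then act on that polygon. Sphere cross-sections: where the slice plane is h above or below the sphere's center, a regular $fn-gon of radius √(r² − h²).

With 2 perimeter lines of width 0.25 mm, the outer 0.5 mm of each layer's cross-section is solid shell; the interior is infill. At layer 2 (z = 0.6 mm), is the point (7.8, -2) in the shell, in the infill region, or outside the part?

shell

At z = 0.6 mm: the r=10.5 cylinder contributes a regular 16-gon of circumradius 10.5; the r=9.5 sphere at (4, 7) slices to a regular 16-gon of circumradius 9.481 (√(r²−h²) with h=0.6 from center); After the difference (first − rest): starting from the r=10.5 cylinder, the r=9.5 sphere at (4, 7) partially overlaps it — only the 150.53 mm² overlap (of its 275.20 mm²) is removed, clipping the outline — 1 connected region. Overall, the cross-section is a single solid region. The nearest boundary edge runs (7.63, -1.76)→(10.47, 0.14); distance from the point to it = 0.30 mm. The point is inside the cross-section, 0.30 mm from the nearest boundary — within the 0.5 mm shell band (2 × 0.25).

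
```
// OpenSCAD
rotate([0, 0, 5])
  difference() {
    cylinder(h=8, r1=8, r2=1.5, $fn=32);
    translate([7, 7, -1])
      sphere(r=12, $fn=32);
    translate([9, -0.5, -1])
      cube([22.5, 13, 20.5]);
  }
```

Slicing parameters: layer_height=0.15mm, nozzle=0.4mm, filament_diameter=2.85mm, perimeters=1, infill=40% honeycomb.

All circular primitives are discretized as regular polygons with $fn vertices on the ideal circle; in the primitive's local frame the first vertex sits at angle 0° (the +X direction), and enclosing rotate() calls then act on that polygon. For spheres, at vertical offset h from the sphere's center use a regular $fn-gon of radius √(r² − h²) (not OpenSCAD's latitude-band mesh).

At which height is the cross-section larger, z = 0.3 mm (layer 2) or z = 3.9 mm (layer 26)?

Layer 2 (z = 0.3): the cone (r1=8→r2=1.5) has section circumradius 7.756 here — a regular 32-gon (area = (32/2)·7.756²·sin(360°/32) = 187.78 mm²); the sphere at (7, 7): section is a regular 32-gon, circumradius = √(r²−h²) = √(12²−1.3²) = 11.929 (area = (32/2)·11.929²·sin(360°/32) = 444.21 mm²); the 22.5×13 cube at (9, -0.5) contributes its full rectangle (area 292.50 mm²); After the difference (first − rest): starting from the cone (187.78 mm²), the r=12 sphere at (7, 7) partially overlaps it — only the 110.77 mm² overlap (of its 444.21 mm²) is removed, clipping the outline; the 22.5×13 cube at (9, -0.5) misses the remaining region (no effect) — area = 77.01 mm²; (rotated 5° about Z; rotation is an isometry so areas/perimeters/island counts are preserved). So its area = 77.01 mm². Layer 26 (z = 3.9): the cone: at t=0.487 of its height the radius interpolates to r₁+(r₂−r₁)t = 4.831, giving a regular 32-gon of that circumradius (area = (32/2)·4.831²·sin(360°/32) = 72.86 mm²); the r=12 sphere at (7, 7) contributes a regular 32-gon of circumradius √(12²−4.9²) = 10.954 (area = (32/2)·10.954²·sin(360°/32) = 374.54 mm²); the cube at (9, -0.5) is present — its section is the full 22.5×13 rectangle (area 292.50 mm²); Subtracting the remaining from the first: starting from the cone (72.86 mm²), the r=12 sphere at (7, 7) partially overlaps it — only the 42.74 mm² overlap (of its 374.54 mm²) is removed, clipping the outline; the 22.5×13 cube at (9, -0.5) misses the remaining region (no effect) — area = 30.12 mm²; (whole slice rotated 5° about Z — lengths, areas and connectivity unchanged). So its area = 30.12 mm². Layer 2 is larger (77.01 vs 30.12 mm²).

layer 2 (z = 0.3 mm)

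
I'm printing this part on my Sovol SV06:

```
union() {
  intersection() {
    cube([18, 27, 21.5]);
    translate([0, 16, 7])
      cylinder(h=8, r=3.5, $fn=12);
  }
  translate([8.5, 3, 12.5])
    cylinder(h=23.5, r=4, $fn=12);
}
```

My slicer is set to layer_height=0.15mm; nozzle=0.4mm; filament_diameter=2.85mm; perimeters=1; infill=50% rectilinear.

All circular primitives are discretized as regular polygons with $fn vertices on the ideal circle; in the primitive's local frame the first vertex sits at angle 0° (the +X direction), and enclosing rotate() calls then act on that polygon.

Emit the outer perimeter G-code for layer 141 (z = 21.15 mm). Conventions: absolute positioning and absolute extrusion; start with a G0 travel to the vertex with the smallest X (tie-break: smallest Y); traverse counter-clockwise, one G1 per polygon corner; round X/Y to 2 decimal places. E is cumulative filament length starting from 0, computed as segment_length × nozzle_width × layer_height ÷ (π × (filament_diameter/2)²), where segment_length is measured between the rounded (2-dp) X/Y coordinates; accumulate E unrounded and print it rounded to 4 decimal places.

At z = 21.15 mm: the cube is present — its section is the full 18×27 rectangle; the cylinder at (0, 16) is absent (z outside [7, 15]); After intersecting: at least one operand is absent at this height, so nothing remains; the r=4 cylinder at (8.5, 3) contributes a regular 12-gon of circumradius 4; Merging all regions: only the r=4 cylinder at (8.5, 3) is present, so the union is just that shape — 1 connected region. The outline is a single polygon with 12 vertices. Extrusion per mm of travel: 0.4 × 0.15 / (π × 1.425²) = 0.009405. Accumulating E over each segment gives final E = 0.2336.

G0 X4.50 Y3.00 Z21.15
G1 X5.04 Y1.00 E0.0195
G1 X6.50 Y-0.46 E0.0389
G1 X8.50 Y-1.00 E0.0584
G1 X10.50 Y-0.46 E0.0779
G1 X11.96 Y1.00 E0.0973
G1 X12.50 Y3.00 E0.1168
G1 X11.96 Y5.00 E0.1363
G1 X10.50 Y6.46 E0.1557
G1 X8.50 Y7.00 E0.1752
G1 X6.50 Y6.46 E0.1946
G1 X5.04 Y5.00 E0.2141
G1 X4.50 Y3.00 E0.2336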